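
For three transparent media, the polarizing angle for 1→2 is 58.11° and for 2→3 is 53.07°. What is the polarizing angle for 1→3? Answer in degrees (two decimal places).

Each Brewster angle gives a ratio: n₂/n₁ = tan 58.11° = 1.6072, n₃/n₂ = tan 53.07° = 1.3304.
Multiplying, n₃/n₁ = 1.6072 × 1.3304 = 2.1382, and θ_B(1→3) = arctan 2.1382 = 64.94°.

θ_B ≈ 64.94°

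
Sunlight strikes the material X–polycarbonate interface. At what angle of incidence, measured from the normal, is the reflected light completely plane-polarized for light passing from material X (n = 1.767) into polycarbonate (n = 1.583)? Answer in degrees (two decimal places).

At Brewster's angle the reflected and refracted rays are perpendicular, which with Snell's law gives tan θ_B = n₂/n₁.
Here n₂/n₁ = 1.583/1.767 = 0.8959, and Brewster's law gives tan θ_B = n₂/n₁.
So θ_B = arctan 0.8959 = 41.86°.

θ_B ≈ 41.86°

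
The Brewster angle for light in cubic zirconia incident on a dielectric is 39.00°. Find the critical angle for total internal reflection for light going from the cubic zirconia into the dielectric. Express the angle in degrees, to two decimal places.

From Brewster, n₂/n₁ = tan θ_B = tan 39.00° = 0.8098.
Then sin θ_c = n₂/n₁ = 0.8098, so θ_c = arcsin 0.8098 = 54.07°.

θ_c ≈ 54.07°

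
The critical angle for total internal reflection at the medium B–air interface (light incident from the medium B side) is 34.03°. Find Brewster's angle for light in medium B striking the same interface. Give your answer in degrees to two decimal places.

θ_B ≈ 29.23°

sin θ_c = n₂/n₁, so n₂/n₁ = sin 34.03° = 0.5596.
Brewster: tan θ_B = n₂/n₁ = 0.5596.
θ_B = arctan(0.5596) = 29.23°.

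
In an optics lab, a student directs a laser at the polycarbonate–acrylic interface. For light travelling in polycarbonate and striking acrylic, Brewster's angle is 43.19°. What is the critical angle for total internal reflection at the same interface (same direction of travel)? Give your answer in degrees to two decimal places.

n₂/n₁ = tan 43.19° = 0.9387; the critical angle satisfies sin θ_c = n₂/n₁.
θ_c = arcsin(0.9387) = 69.84°.

θ_c ≈ 69.84°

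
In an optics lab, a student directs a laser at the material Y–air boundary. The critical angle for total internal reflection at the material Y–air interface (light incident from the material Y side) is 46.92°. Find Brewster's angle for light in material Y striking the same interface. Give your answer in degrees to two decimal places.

θ_B ≈ 36.14°

At the critical angle sin θ_c = n₂/n₁, giving n₂/n₁ = sin 46.92° = 0.7304.
Then tan θ_B = n₂/n₁ = 0.7304, so θ_B = arctan 0.7304 = 36.14°.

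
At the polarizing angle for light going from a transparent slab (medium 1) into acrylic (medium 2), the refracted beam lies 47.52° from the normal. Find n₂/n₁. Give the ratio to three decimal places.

θ_B + θ_t = 90°, so θ_B = 90° − 47.52° = 42.48°.
tan θ_B = n₂/n₁, so n₂/n₁ = tan 42.48° = 0.916.

n₂/n₁ ≈ 0.916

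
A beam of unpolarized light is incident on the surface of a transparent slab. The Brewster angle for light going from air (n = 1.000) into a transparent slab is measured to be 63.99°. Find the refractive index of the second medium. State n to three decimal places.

n ≈ 2.049

Full polarization of the reflected beam means tan θ_B = n₂/n₁, where n₁ is the incident medium (air).
n₂ = n₁ tan θ_B = 1.000 × tan 63.99° = 2.049.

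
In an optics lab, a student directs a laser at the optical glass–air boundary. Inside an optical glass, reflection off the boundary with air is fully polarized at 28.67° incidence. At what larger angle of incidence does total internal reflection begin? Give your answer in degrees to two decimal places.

θ_c ≈ 33.15°

tan θ_B = n₂/n₁ = tan 28.67° = 0.5468.
Total internal reflection: sin θ_c = n₂/n₁ = 0.5468.
θ_c = arcsin(0.5468) = 33.15°.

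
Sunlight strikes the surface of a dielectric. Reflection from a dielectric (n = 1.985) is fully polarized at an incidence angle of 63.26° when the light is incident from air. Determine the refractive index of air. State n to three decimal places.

n ≈ 1.000

Full polarization of the reflected beam means tan θ_B = n₂/n₁, where n₁ is the incident medium (air).
n₁ = n₂ / tan θ_B = 1.985 / tan 63.26° = 1.000.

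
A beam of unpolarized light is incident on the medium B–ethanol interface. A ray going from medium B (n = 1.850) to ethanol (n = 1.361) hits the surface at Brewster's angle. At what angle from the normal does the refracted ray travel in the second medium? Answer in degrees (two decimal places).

θ_B = arctan(n₂/n₁) = arctan(1.361/1.850) = 36.34°.
The refracted ray is perpendicular to the reflected ray, so θ_t = 90° − θ_B = 53.66°.

θ_t ≈ 53.66°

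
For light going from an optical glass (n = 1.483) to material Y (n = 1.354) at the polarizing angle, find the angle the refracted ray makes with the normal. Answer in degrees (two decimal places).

θ_t ≈ 47.60°

tan θ_B = n₂/n₁ = 1.354/1.483 = 0.9130, so θ_B = 42.40°.
At Brewster's angle the reflected and refracted rays are perpendicular, so θ_t = 90° − θ_B = 90° − 42.40° = 47.60°.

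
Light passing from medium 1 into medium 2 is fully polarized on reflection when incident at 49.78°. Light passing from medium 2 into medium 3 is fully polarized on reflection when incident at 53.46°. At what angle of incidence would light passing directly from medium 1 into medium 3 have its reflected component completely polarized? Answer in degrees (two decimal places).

θ_B ≈ 57.93°

Each Brewster angle gives a ratio: n₂/n₁ = tan 49.78° = 1.1825, n₃/n₂ = tan 53.46° = 1.3495.
Multiplying, n₃/n₁ = 1.1825 × 1.3495 = 1.5957, and θ_B(1→3) = arctan 1.5957 = 57.93°.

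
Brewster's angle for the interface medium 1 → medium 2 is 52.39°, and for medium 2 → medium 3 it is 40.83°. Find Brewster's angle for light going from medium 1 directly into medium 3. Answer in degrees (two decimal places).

θ_B ≈ 48.28°

Each Brewster angle gives a ratio: n₂/n₁ = tan 52.39° = 1.2981, n₃/n₂ = tan 40.83° = 0.8641.
So n₃/n₁ = (n₂/n₁)(n₃/n₂) = 1.2981 × 0.8641 = 1.1216.
θ_B(1→3) = arctan(1.1216) = 48.28°.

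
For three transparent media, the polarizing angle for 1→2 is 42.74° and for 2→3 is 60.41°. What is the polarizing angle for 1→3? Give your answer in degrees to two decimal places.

tan θ_B(1→2) = n₂/n₁ = tan 42.74° = 0.9241.
tan θ_B(2→3) = n₃/n₂ = tan 60.41° = 1.7610.
So n₃/n₁ = (n₂/n₁)(n₃/n₂) = 0.9241 × 1.7610 = 1.6273.
θ_B(1→3) = arctan(1.6273) = 58.43°.

θ_B ≈ 58.43°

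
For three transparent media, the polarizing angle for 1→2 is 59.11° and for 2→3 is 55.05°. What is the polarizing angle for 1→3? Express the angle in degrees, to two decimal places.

θ_B ≈ 67.31°

Each Brewster angle gives a ratio: n₂/n₁ = tan 59.11° = 1.6715, n₃/n₂ = tan 55.05° = 1.4308.
Multiplying, n₃/n₁ = 1.6715 × 1.4308 = 2.3916, and θ_B(1→3) = arctan 2.3916 = 67.31°.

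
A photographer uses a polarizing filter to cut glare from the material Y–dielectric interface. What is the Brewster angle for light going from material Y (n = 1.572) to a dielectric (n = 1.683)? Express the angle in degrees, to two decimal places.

θ_B ≈ 46.95°

Here n₂/n₁ = 1.683/1.572 = 1.0706, and Brewster's law gives tan θ_B = n₂/n₁. Taking the arctangent, θ_B = 46.95°.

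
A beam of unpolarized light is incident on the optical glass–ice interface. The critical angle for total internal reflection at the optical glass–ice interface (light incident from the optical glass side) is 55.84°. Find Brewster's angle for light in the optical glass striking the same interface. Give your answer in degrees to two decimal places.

θ_B ≈ 39.61°

sin θ_c = n₂/n₁, so n₂/n₁ = sin 55.84° = 0.8275.
Brewster: tan θ_B = n₂/n₁ = 0.8275.
θ_B = arctan(0.8275) = 39.61°.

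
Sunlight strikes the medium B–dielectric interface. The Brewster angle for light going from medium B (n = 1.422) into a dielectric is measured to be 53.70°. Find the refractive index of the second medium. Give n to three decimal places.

n ≈ 1.936

Brewster's law: tan θ_B = n₂/n₁ (light incident in medium B, refracted into a dielectric).
n₂ = n₁ tan θ_B = 1.422 × tan 53.70° = 1.936.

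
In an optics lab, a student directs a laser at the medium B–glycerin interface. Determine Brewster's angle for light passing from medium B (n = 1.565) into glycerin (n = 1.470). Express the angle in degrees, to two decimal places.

The reflected p-component vanishes when tan θ_B = n₂/n₁.
Here n₂/n₁ = 1.470/1.565 = 0.9393, and Brewster's law gives tan θ_B = n₂/n₁.
So θ_B = arctan 0.9393 = 43.21°.

θ_B ≈ 43.21°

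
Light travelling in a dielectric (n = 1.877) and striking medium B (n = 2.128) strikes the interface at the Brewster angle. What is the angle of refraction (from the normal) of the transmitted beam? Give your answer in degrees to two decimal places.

θ_t ≈ 41.41°

tan θ_B = n₂/n₁ = 2.128/1.877 = 1.1337, so θ_B = 48.59°.
Since θ_B + θ_t = 90° at Brewster incidence, θ_t = 90° − 48.59° = 41.41°.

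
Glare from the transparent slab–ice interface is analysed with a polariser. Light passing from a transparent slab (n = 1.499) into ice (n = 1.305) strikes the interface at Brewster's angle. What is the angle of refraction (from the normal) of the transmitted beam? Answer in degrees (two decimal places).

θ_t ≈ 48.96°

θ_B = arctan(n₂/n₁) = arctan(1.305/1.499) = 41.04°.
At Brewster's angle the reflected and refracted rays are perpendicular, so θ_t = 90° − θ_B = 90° − 41.04° = 48.96°.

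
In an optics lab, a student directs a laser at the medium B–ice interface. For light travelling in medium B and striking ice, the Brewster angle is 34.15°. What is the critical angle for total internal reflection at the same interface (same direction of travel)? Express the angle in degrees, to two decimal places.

θ_c ≈ 42.71°

From Brewster, n₂/n₁ = tan θ_B = tan 34.15° = 0.6783.
Then sin θ_c = n₂/n₁ = 0.6783, so θ_c = arcsin 0.6783 = 42.71°.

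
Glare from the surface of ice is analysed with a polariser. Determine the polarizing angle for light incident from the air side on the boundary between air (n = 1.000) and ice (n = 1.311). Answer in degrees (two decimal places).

θ_B ≈ 52.66°

Here n₂/n₁ = 1.311/1.000 = 1.3110, and Brewster's law gives tan θ_B = n₂/n₁.
θ_B = arctan(1.3110) = 52.66°.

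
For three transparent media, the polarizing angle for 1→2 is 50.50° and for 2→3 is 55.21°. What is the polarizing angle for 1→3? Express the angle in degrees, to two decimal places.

θ_B ≈ 60.20°

n₂/n₁ = tan 50.50° = 1.2131 and n₃/n₂ = tan 55.21° = 1.4393.
Multiplying, n₃/n₁ = 1.2131 × 1.4393 = 1.7461, and θ_B(1→3) = arctan 1.7461 = 60.20°.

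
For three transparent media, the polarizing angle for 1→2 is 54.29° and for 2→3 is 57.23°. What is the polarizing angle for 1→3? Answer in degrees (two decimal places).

Each Brewster angle gives a ratio: n₂/n₁ = tan 54.29° = 1.3911, n₃/n₂ = tan 57.23° = 1.5535.
So n₃/n₁ = (n₂/n₁)(n₃/n₂) = 1.3911 × 1.5535 = 2.1611.
θ_B(1→3) = arctan(2.1611) = 65.17°.

θ_B ≈ 65.17°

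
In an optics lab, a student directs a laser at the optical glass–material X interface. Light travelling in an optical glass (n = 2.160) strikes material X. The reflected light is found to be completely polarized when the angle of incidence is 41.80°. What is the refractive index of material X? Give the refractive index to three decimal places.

Brewster's law: tan θ_B = n₂/n₁ (light incident in an optical glass, refracted into material X).
n₂ = n₁ tan θ_B = 2.160 × tan 41.80° = 1.931.

n ≈ 1.931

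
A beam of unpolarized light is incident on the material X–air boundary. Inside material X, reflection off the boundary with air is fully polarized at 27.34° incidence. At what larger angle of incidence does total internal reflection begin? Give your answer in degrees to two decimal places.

From Brewster, n₂/n₁ = tan θ_B = tan 27.34° = 0.5170.
Then sin θ_c = n₂/n₁ = 0.5170, so θ_c = arcsin 0.5170 = 31.13°.

θ_c ≈ 31.13°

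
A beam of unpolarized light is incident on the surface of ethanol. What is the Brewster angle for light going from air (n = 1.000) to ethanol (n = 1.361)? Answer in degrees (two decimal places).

θ_B ≈ 53.69°

Brewster's condition: tan θ_B = n₂/n₁ = 1.361/1.000 = 1.3610.
θ_B = arctan(1.3610) = 53.69°.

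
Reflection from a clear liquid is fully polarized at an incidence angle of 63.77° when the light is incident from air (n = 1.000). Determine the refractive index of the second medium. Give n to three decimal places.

Full polarization of the reflected beam means tan θ_B = n₂/n₁, where n₁ is the incident medium (air).
n₂ = n₁ tan θ_B = 1.000 × tan 63.77° = 2.030.

n ≈ 2.030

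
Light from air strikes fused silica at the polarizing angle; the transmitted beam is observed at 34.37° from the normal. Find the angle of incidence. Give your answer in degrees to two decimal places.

Brewster's condition makes the reflected and refracted beams perpendicular: θ_B + θ_t = 90°.
So θ_B = 90° − θ_t = 90° − 34.37° = 55.63°.

θ_B ≈ 55.63°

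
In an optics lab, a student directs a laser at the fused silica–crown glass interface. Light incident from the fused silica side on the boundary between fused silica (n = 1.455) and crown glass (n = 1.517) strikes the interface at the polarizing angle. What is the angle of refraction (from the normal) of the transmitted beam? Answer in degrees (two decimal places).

tan θ_B = n₂/n₁ = 1.517/1.455 = 1.0426, so θ_B = 46.20°.
The refracted ray is perpendicular to the reflected ray, so θ_t = 90° − θ_B = 43.80°.

θ_t ≈ 43.80°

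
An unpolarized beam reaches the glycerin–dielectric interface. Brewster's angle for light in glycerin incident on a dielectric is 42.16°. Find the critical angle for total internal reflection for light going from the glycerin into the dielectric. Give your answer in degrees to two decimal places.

n₂/n₁ = tan 42.16° = 0.9055; the critical angle satisfies sin θ_c = n₂/n₁.
θ_c = arcsin(0.9055) = 64.89°.

θ_c ≈ 64.89°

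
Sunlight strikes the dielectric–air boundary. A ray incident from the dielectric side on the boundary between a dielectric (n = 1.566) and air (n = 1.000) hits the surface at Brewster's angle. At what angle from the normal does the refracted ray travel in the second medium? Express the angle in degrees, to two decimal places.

tan θ_B = n₂/n₁ = 1.000/1.566 = 0.6386, so θ_B = 32.56°.
The refracted ray is perpendicular to the reflected ray, so θ_t = 90° − θ_B = 57.44°.

θ_t ≈ 57.44°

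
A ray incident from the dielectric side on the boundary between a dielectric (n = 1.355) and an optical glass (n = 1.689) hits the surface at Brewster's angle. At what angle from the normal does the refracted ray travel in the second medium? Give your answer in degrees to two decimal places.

tan θ_B = n₂/n₁ = 1.689/1.355 = 1.2465, so θ_B = 51.26°.
Since θ_B + θ_t = 90° at Brewster incidence, θ_t = 90° − 51.26° = 38.74°.

θ_t ≈ 38.74°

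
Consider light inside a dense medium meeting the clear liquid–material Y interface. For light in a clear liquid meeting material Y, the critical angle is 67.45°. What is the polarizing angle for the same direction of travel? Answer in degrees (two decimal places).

θ_B ≈ 42.72°

At the critical angle sin θ_c = n₂/n₁, giving n₂/n₁ = sin 67.45° = 0.9235.
Then tan θ_B = n₂/n₁ = 0.9235, so θ_B = arctan 0.9235 = 42.72°.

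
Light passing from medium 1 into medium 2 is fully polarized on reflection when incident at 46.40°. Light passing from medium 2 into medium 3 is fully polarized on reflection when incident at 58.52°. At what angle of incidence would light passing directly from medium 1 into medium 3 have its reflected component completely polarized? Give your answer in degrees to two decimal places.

tan θ_B(1→2) = n₂/n₁ = tan 46.40° = 1.0501.
tan θ_B(2→3) = n₃/n₂ = tan 58.52° = 1.6331.
n₃/n₁ = 1.7150. Then tan θ_B(1→3) = n₃/n₁, so θ_B(1→3) = arctan(1.7150) = 59.75°.

θ_B ≈ 59.75°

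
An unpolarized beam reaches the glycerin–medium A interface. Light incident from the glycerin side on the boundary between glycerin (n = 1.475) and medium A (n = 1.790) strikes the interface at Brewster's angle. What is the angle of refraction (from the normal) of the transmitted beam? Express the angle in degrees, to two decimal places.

tan θ_B = n₂/n₁ = 1.790/1.475 = 1.2136, so θ_B = 50.51°.
The refracted ray is perpendicular to the reflected ray, so θ_t = 90° − θ_B = 39.49°.

θ_t ≈ 39.49°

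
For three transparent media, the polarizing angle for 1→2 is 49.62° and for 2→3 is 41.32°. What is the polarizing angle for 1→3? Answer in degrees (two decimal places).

Each Brewster angle gives a ratio: n₂/n₁ = tan 49.62° = 1.1758, n₃/n₂ = tan 41.32° = 0.8791.
Multiplying, n₃/n₁ = 1.1758 × 0.8791 = 1.0337, and θ_B(1→3) = arctan 1.0337 = 45.95°.

θ_B ≈ 45.95°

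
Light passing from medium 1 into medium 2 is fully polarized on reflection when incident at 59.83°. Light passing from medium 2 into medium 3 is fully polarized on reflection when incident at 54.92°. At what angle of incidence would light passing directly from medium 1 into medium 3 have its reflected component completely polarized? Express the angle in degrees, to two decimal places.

θ_B ≈ 67.79°

n₂/n₁ = tan 59.83° = 1.7202 and n₃/n₂ = tan 54.92° = 1.4239.
n₃/n₁ = 2.4495. Then tan θ_B(1→3) = n₃/n₁, so θ_B(1→3) = arctan(2.4495) = 67.79°.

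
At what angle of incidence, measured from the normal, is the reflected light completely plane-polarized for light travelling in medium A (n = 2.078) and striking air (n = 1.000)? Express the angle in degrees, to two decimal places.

θ_B ≈ 25.70°

Brewster's condition: tan θ_B = n₂/n₁ = 1.000/2.078 = 0.4812.
So θ_B = arctan 0.4812 = 25.70°.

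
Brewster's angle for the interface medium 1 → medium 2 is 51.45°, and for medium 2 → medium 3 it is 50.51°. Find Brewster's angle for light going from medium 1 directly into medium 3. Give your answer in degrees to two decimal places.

θ_B ≈ 56.71°

Each Brewster angle gives a ratio: n₂/n₁ = tan 51.45° = 1.2549, n₃/n₂ = tan 50.51° = 1.2135.
n₃/n₁ = 1.5229. Then tan θ_B(1→3) = n₃/n₁, so θ_B(1→3) = arctan(1.5229) = 56.71°.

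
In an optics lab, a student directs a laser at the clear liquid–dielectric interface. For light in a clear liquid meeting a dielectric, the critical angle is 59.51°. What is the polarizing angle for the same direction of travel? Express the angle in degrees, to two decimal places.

At the critical angle sin θ_c = n₂/n₁, giving n₂/n₁ = sin 59.51° = 0.8617.
Then tan θ_B = n₂/n₁ = 0.8617, so θ_B = arctan 0.8617 = 40.75°.

θ_B ≈ 40.75°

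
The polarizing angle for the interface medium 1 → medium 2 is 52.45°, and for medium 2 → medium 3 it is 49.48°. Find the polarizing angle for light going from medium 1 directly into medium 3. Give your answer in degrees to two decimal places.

n₂/n₁ = tan 52.45° = 1.3009 and n₃/n₂ = tan 49.48° = 1.1700.
So n₃/n₁ = (n₂/n₁)(n₃/n₂) = 1.3009 × 1.1700 = 1.5221.
θ_B(1→3) = arctan(1.5221) = 56.69°.

θ_B ≈ 56.69°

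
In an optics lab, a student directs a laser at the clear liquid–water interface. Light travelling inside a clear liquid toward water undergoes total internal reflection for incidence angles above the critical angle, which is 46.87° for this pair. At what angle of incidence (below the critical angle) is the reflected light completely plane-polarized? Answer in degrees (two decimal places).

θ_B ≈ 36.12°

sin θ_c = n₂/n₁, so n₂/n₁ = sin 46.87° = 0.7298.
Brewster: tan θ_B = n₂/n₁ = 0.7298.
θ_B = arctan(0.7298) = 36.12°.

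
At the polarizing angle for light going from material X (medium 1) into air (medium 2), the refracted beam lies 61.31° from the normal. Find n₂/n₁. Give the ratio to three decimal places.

At Brewster incidence θ_B = 90° − θ_t = 90° − 61.31° = 28.69°.
tan θ_B = n₂/n₁, so n₂/n₁ = tan 28.69° = 0.547.

n₂/n₁ ≈ 0.547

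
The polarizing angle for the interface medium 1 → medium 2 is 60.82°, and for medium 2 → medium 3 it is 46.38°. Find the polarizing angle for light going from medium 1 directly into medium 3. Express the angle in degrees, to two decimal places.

n₂/n₁ = tan 60.82° = 1.7908 and n₃/n₂ = tan 46.38° = 1.0494.
Multiplying, n₃/n₁ = 1.7908 × 1.0494 = 1.8792, and θ_B(1→3) = arctan 1.8792 = 61.98°.

θ_B ≈ 61.98°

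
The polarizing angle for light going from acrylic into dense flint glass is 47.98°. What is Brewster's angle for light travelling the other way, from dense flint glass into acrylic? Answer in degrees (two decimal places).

Reversing the direction swaps n₁ and n₂, so tan θ_B' = 1/tan θ_B and θ_B' = 90° − θ_B.
Hence θ_B' = 90° − 47.98° = 42.02°.

θ_B' ≈ 42.02°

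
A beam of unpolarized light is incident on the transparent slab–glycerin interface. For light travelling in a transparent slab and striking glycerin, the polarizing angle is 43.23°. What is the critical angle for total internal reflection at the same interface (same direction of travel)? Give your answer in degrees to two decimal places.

tan θ_B = n₂/n₁ = tan 43.23° = 0.9400.
Total internal reflection: sin θ_c = n₂/n₁ = 0.9400.
θ_c = arcsin(0.9400) = 70.06°.

θ_c ≈ 70.06°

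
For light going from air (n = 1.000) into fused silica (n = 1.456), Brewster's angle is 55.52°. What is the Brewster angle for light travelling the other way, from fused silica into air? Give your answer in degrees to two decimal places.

θ_B' ≈ 34.48°

Reversing the direction swaps n₁ and n₂, so tan θ_B' = 1/tan θ_B and θ_B' = 90° − θ_B.
Hence θ_B' = 90° − 55.52° = 34.48°.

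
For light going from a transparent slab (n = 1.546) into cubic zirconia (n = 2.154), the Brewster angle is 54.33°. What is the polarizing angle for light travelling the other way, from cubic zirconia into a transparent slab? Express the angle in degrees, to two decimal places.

θ_B' ≈ 35.67°

tan θ_B' = n₁/n₂ = 1/tan θ_B, so θ_B' = 90° − θ_B.
θ_B' = 90° − 54.33° = 35.67°.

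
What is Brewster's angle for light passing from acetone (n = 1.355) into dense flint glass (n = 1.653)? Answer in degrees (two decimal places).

Brewster's condition: tan θ_B = n₂/n₁ = 1.653/1.355 = 1.2199.
So θ_B = arctan 1.2199 = 50.66°.

θ_B ≈ 50.66°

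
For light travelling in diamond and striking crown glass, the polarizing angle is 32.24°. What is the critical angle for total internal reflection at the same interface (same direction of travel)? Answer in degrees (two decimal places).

θ_c ≈ 39.10°

tan θ_B = n₂/n₁ = tan 32.24° = 0.6307.
Total internal reflection: sin θ_c = n₂/n₁ = 0.6307.
θ_c = arcsin(0.6307) = 39.10°.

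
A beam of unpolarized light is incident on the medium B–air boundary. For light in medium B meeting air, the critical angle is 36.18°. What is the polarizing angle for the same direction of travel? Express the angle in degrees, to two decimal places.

At the critical angle sin θ_c = n₂/n₁, giving n₂/n₁ = sin 36.18° = 0.5903.
Then tan θ_B = n₂/n₁ = 0.5903, so θ_B = arctan 0.5903 = 30.55°.

θ_B ≈ 30.55°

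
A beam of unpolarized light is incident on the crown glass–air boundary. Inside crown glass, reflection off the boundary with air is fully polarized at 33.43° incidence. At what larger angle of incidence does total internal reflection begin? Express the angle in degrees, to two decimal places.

θ_c ≈ 41.31°

tan θ_B = n₂/n₁ = tan 33.43° = 0.6601.
Total internal reflection: sin θ_c = n₂/n₁ = 0.6601.
θ_c = arcsin(0.6601) = 41.31°.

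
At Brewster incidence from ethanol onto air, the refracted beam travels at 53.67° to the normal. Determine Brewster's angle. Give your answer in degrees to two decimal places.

Brewster's condition makes the reflected and refracted beams perpendicular: θ_B + θ_t = 90°.
θ_B = 90° − 53.67° = 36.33°.

θ_B ≈ 36.33°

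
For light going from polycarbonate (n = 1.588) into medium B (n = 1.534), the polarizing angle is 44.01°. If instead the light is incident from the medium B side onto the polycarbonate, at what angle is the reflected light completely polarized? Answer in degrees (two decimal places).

θ_B' ≈ 45.99°

The two Brewster angles are complementary: θ_B' = 90° − θ_B = 90° − 44.01° = 45.99°.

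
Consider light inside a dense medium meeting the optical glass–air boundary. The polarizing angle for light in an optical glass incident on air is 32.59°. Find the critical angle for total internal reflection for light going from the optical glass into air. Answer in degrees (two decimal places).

From Brewster, n₂/n₁ = tan θ_B = tan 32.59° = 0.6393.
Then sin θ_c = n₂/n₁ = 0.6393, so θ_c = arcsin 0.6393 = 39.74°.

θ_c ≈ 39.74°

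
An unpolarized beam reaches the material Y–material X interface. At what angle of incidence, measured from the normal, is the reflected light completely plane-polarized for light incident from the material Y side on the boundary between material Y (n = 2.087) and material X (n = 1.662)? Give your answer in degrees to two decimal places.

θ_B ≈ 38.53°

Brewster's condition: tan θ_B = n₂/n₁ = 1.662/2.087 = 0.7964. Taking the arctangent, θ_B = 38.53°.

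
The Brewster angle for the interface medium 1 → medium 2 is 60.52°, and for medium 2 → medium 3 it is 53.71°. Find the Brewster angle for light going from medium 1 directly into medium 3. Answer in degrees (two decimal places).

θ_B ≈ 67.46°

Each Brewster angle gives a ratio: n₂/n₁ = tan 60.52° = 1.7689, n₃/n₂ = tan 53.71° = 1.3618.
So n₃/n₁ = (n₂/n₁)(n₃/n₂) = 1.7689 × 1.3618 = 2.4090.
θ_B(1→3) = arctan(2.4090) = 67.46°.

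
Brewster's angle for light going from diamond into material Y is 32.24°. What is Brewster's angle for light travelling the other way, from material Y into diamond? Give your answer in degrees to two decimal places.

The two Brewster angles are complementary: θ_B' = 90° − θ_B = 90° − 32.24° = 57.76°.

θ_B' ≈ 57.76°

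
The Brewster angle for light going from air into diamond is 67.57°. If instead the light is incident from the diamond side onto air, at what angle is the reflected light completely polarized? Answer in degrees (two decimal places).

θ_B' ≈ 22.43°

tan θ_B' = n₁/n₂ = 1/tan θ_B, so θ_B' = 90° − θ_B.
θ_B' = 90° − 67.57° = 22.43°.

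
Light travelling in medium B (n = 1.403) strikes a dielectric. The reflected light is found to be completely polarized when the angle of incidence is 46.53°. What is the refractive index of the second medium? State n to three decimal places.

n ≈ 1.480

Full polarization of the reflected beam means tan θ_B = n₂/n₁, where n₁ is the incident medium (medium B).
n₂ = n₁ tan θ_B = 1.403 × tan 46.53° = 1.480.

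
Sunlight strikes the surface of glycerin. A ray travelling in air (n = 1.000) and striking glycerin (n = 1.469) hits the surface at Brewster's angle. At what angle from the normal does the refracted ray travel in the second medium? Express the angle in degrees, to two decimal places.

θ_B = arctan(n₂/n₁) = arctan(1.469/1.000) = 55.76°.
The refracted ray is perpendicular to the reflected ray, so θ_t = 90° − θ_B = 34.24°.

θ_t ≈ 34.24°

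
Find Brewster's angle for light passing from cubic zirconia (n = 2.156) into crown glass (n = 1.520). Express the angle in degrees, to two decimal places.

θ_B ≈ 35.18°

Here n₂/n₁ = 1.520/2.156 = 0.7050, and Brewster's law gives tan θ_B = n₂/n₁.
So θ_B = arctan 0.7050 = 35.18°.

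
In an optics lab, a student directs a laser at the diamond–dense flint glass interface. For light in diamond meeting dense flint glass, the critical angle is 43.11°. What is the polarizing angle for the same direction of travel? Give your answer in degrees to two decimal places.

At the critical angle sin θ_c = n₂/n₁, giving n₂/n₁ = sin 43.11° = 0.6834.
Then tan θ_B = n₂/n₁ = 0.6834, so θ_B = arctan 0.6834 = 34.35°.

θ_B ≈ 34.35°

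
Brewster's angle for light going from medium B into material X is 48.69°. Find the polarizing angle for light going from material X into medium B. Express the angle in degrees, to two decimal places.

The two Brewster angles are complementary: θ_B' = 90° − θ_B = 90° − 48.69° = 41.31°.

θ_B' ≈ 41.31°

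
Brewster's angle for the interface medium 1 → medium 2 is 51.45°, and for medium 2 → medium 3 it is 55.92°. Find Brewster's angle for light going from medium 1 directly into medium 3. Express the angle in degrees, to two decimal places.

θ_B ≈ 61.67°

tan θ_B(1→2) = n₂/n₁ = tan 51.45° = 1.2549.
tan θ_B(2→3) = n₃/n₂ = tan 55.92° = 1.4781.
Multiplying, n₃/n₁ = 1.2549 × 1.4781 = 1.8549, and θ_B(1→3) = arctan 1.8549 = 61.67°.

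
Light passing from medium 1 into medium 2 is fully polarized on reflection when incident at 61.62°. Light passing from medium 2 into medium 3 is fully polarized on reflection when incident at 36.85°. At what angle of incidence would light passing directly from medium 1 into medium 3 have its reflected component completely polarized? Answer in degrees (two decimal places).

n₂/n₁ = tan 61.62° = 1.8510 and n₃/n₂ = tan 36.85° = 0.7495.
n₃/n₁ = 1.3872. Then tan θ_B(1→3) = n₃/n₁, so θ_B(1→3) = arctan(1.3872) = 54.21°.

θ_B ≈ 54.21°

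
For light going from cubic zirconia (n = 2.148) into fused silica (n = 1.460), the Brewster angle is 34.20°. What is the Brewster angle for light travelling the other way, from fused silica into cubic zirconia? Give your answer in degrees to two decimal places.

θ_B' ≈ 55.80°

Reversing the direction swaps n₁ and n₂, so tan θ_B' = 1/tan θ_B and θ_B' = 90° − θ_B.
Hence θ_B' = 90° − 34.20° = 55.80°.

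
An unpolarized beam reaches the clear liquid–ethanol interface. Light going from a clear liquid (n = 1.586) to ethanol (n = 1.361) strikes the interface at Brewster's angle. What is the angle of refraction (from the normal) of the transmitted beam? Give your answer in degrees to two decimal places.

θ_t ≈ 49.37°

First find Brewster's angle: tan θ_B = 1.361/1.586 = 0.8581, giving θ_B = 40.63°.
At Brewster's angle the reflected and refracted rays are perpendicular, so θ_t = 90° − θ_B = 90° − 40.63° = 49.37°.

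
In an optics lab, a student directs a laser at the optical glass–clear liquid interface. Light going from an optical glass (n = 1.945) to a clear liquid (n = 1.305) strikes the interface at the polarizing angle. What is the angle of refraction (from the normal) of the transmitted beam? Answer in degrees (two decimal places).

θ_B = arctan(n₂/n₁) = arctan(1.305/1.945) = 33.86°.
The refracted ray is perpendicular to the reflected ray, so θ_t = 90° − θ_B = 56.14°.

θ_t ≈ 56.14°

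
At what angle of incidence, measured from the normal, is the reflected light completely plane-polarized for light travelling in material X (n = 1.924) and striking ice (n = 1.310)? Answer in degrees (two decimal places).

Brewster's condition: tan θ_B = n₂/n₁ = 1.310/1.924 = 0.6809.
So θ_B = arctan 0.6809 = 34.25°.

θ_B ≈ 34.25°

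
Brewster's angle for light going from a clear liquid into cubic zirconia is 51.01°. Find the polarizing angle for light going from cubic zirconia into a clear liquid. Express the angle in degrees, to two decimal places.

Reversing the direction swaps n₁ and n₂, so tan θ_B' = 1/tan θ_B and θ_B' = 90° − θ_B.
Hence θ_B' = 90° − 51.01° = 38.99°.

θ_B' ≈ 38.99°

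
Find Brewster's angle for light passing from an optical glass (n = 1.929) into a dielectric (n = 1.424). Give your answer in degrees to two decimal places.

The reflected p-component vanishes when tan θ_B = n₂/n₁.
Here n₂/n₁ = 1.424/1.929 = 0.7382, and Brewster's law gives tan θ_B = n₂/n₁. Taking the arctangent, θ_B = 36.43°.

θ_B ≈ 36.43°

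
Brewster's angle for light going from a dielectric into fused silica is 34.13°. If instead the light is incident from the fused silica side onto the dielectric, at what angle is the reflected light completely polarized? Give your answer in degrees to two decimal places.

Reversing the direction swaps n₁ and n₂, so tan θ_B' = 1/tan θ_B and θ_B' = 90° − θ_B.
Hence θ_B' = 90° − 34.13° = 55.87°.

θ_B' ≈ 55.87°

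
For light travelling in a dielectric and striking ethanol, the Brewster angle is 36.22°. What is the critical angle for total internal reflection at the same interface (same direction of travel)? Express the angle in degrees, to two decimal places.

n₂/n₁ = tan 36.22° = 0.7324; the critical angle satisfies sin θ_c = n₂/n₁.
θ_c = arcsin(0.7324) = 47.09°.

θ_c ≈ 47.09°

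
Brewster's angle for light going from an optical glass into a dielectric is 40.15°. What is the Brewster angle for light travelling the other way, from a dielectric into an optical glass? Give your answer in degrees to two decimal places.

Reversing the direction swaps n₁ and n₂, so tan θ_B' = 1/tan θ_B and θ_B' = 90° − θ_B.
Hence θ_B' = 90° − 40.15° = 49.85°.

θ_B' ≈ 49.85°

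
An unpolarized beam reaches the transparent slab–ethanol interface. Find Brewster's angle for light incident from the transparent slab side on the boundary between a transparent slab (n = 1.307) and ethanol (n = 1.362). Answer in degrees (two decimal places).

θ_B ≈ 46.18°

Brewster's condition: tan θ_B = n₂/n₁ = 1.362/1.307 = 1.0421.
θ_B = arctan(1.0421) = 46.18°.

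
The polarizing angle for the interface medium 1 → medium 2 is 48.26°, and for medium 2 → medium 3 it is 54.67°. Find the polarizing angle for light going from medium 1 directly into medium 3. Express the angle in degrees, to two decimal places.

n₂/n₁ = tan 48.26° = 1.1208 and n₃/n₂ = tan 54.67° = 1.4108.
n₃/n₁ = 1.5812. Then tan θ_B(1→3) = n₃/n₁, so θ_B(1→3) = arctan(1.5812) = 57.69°.

θ_B ≈ 57.69°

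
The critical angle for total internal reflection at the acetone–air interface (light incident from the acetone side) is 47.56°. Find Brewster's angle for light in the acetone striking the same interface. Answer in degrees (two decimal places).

At the critical angle sin θ_c = n₂/n₁, giving n₂/n₁ = sin 47.56° = 0.7380.
Then tan θ_B = n₂/n₁ = 0.7380, so θ_B = arctan 0.7380 = 36.43°.

θ_B ≈ 36.43°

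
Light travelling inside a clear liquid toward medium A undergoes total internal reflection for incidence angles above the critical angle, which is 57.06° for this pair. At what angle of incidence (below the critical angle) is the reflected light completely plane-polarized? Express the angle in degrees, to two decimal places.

n₂/n₁ = sin θ_c = sin 57.06° = 0.8392.
tan θ_B equals the same ratio, so θ_B = arctan(0.8392) = 40.00°.

θ_B ≈ 40.00°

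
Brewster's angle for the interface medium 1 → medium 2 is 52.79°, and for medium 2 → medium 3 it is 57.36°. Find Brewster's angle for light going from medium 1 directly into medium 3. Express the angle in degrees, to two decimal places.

n₂/n₁ = tan 52.79° = 1.3170 and n₃/n₂ = tan 57.36° = 1.5613.
So n₃/n₁ = (n₂/n₁)(n₃/n₂) = 1.3170 × 1.5613 = 2.0561.
θ_B(1→3) = arctan(2.0561) = 64.06°.

θ_B ≈ 64.06°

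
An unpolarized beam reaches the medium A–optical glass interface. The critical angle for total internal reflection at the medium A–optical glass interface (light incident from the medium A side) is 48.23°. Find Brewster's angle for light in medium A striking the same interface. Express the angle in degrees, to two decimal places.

sin θ_c = n₂/n₁, so n₂/n₁ = sin 48.23° = 0.7458.
Brewster: tan θ_B = n₂/n₁ = 0.7458.
θ_B = arctan(0.7458) = 36.72°.

θ_B ≈ 36.72°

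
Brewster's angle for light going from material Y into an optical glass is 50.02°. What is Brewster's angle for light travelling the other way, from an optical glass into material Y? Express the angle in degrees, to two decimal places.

The two Brewster angles are complementary: θ_B' = 90° − θ_B = 90° − 50.02° = 39.98°.

θ_B' ≈ 39.98°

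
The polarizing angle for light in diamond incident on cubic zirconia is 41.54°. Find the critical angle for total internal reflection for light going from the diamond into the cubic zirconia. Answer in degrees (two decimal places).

θ_c ≈ 62.37°

n₂/n₁ = tan 41.54° = 0.8860; the critical angle satisfies sin θ_c = n₂/n₁.
θ_c = arcsin(0.8860) = 62.37°.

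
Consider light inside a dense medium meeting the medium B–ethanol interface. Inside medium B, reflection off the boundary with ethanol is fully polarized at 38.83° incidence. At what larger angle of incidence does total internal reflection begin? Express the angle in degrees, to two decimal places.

θ_c ≈ 53.60°

tan θ_B = n₂/n₁ = tan 38.83° = 0.8049.
Total internal reflection: sin θ_c = n₂/n₁ = 0.8049.
θ_c = arcsin(0.8049) = 53.60°.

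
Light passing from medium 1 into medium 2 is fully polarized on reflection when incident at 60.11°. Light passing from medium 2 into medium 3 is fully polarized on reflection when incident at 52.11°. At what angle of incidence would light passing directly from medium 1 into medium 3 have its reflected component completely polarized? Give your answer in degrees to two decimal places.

Each Brewster angle gives a ratio: n₂/n₁ = tan 60.11° = 1.7398, n₃/n₂ = tan 52.11° = 1.2850.
So n₃/n₁ = (n₂/n₁)(n₃/n₂) = 1.7398 × 1.2850 = 2.2356.
θ_B(1→3) = arctan(2.2356) = 65.90°.

θ_B ≈ 65.90°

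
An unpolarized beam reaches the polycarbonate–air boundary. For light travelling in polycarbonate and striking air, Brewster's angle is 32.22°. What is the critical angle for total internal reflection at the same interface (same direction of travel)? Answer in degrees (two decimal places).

tan θ_B = n₂/n₁ = tan 32.22° = 0.6302.
Total internal reflection: sin θ_c = n₂/n₁ = 0.6302.
θ_c = arcsin(0.6302) = 39.07°.

θ_c ≈ 39.07°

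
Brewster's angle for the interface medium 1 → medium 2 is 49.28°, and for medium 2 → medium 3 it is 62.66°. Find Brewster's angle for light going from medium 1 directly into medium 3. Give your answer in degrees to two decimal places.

tan θ_B(1→2) = n₂/n₁ = tan 49.28° = 1.1618.
tan θ_B(2→3) = n₃/n₂ = tan 62.66° = 1.9342.
So n₃/n₁ = (n₂/n₁)(n₃/n₂) = 1.1618 × 1.9342 = 2.2471.
θ_B(1→3) = arctan(2.2471) = 66.01°.

θ_B ≈ 66.01°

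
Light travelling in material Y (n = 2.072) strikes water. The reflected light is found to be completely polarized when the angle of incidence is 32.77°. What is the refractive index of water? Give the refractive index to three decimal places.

n ≈ 1.334

Brewster's law: tan θ_B = n₂/n₁ (light incident in material Y, refracted into water).
n₂ = n₁ tan θ_B = 2.072 × tan 32.77° = 1.334.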